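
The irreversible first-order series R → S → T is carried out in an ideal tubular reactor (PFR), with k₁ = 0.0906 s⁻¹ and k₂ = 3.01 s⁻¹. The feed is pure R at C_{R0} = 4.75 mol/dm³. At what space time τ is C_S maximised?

For first-order series the maximum of C_S occurs at τ_opt = ln(k₂/k₁)/(k₂−k₁).
= ln(3.01/0.0906)/(3.01−0.0906) = ln(33.22)/2.919 = 3.503/2.919 = 1.20 s.

1.20 s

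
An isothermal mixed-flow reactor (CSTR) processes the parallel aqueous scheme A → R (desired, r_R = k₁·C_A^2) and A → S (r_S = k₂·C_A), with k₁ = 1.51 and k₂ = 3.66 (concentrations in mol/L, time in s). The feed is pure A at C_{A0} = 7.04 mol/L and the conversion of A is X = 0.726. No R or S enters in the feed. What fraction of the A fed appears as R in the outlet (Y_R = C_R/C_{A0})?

0.322

Exit C_A = C_{A0}(1−X) = 7.04×0.274 = 1.929 mol/L.
Rates in a CSTR are evaluated at the outlet concentration: r_R = 1.51×1.929^2 = 5.619, r_S = 3.66×1.929 = 7.060.
Fraction of consumed A going to R: r_R/(r_R+r_S) = 0.4432.
C_R = 0.4432·C_{A0}·X = 0.4432×7.04×0.726 = 2.26 mol/L; Y_R = C_R/C_{A0} = 0.322.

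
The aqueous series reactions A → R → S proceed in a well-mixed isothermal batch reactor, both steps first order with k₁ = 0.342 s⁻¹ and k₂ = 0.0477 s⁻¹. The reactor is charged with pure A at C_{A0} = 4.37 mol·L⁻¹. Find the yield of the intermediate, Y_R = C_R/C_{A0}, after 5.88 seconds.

0.722

Solving the coupled first-order balances gives C_R(t) = [k₁/(k₂−k₁)]·C_{A0}·(e^(−k₁t) − e^(−k₂t)).
e^(−k₁t) = e^(−0.342×5.88) = e^(−2.011) = 0.1339; e^(−k₂t) = e^(−0.2805) = 0.7554.
C_R = 0.342×4.37/(0.0477−0.342) × (0.1339−0.7554) = (-5.078)×(-0.6216) = 3.156 mol·L⁻¹.
Y_R = C_R/C_{A0} = 3.156/4.37 = 0.722.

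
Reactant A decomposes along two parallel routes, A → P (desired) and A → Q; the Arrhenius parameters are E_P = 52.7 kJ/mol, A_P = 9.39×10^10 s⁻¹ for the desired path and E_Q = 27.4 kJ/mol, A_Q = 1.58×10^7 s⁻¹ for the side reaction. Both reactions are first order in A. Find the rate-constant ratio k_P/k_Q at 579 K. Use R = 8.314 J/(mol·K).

With equal orders, S_{P/Q} = k_P/k_Q = (A_P/A_Q)·exp[(E_Q−E_P)/(RT)].
(E_Q−E_P)/(RT) = (27.4−52.7)×10³/(8.314×579) = -25300/4814 = -5.256.
k_P/k_Q = (9.39×10^10/1.58×10^7)·exp(-5.256) = 5943 × 0.005218 = 31.0.
Since E_P > E_Q, raising the temperature improves selectivity toward P.

31.0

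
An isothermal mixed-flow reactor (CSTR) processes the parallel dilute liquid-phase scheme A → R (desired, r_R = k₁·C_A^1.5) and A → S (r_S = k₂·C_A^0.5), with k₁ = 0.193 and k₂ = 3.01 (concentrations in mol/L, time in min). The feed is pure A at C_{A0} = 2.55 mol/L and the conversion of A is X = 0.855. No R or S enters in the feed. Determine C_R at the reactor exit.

Exit C_A = C_{A0}(1−X) = 2.55×0.145 = 0.3698 mol/L.
A CSTR operates uniformly at the exit composition, giving r_R = 0.04339 and r_S = 1.830 (each k·C_A^n at C_A = 0.3698).
Fraction of consumed A going to R: r_R/(r_R+r_S) = 0.02316.
C_R = 0.02316·C_{A0}·X = 0.02316×2.55×0.855 = 0.0505 mol/L.

0.0505 mol/L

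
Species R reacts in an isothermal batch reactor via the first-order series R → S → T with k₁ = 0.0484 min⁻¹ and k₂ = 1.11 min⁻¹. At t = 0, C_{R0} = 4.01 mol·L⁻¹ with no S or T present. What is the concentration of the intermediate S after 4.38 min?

0.146 mol·L⁻¹

The intermediate concentration in a first-order A→B→C sequence is C_S = k₁C_{R0}(e^(−k₁t) − e^(−k₂t))/(k₂−k₁).
e^(−k₁t) = e^(−0.0484×4.38) = e^(−0.2120) = 0.8090; e^(−k₂t) = e^(−4.862) = 0.007737.
C_S = 0.0484×4.01/(1.11−0.0484) × (0.8090−0.007737) = 0.1828×0.8012 = 0.1465 mol·L⁻¹.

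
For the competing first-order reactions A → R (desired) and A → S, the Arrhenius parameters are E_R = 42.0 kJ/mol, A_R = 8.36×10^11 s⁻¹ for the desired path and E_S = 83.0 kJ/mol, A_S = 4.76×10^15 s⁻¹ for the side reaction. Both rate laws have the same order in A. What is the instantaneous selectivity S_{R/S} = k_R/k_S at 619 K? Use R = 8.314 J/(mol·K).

0.506

With equal orders, S_{R/S} = k_R/k_S = (A_R/A_S)·exp[(E_S−E_R)/(RT)].
(E_S−E_R)/(RT) = (83.0−42.0)×10³/(8.314×619) = 41000/5146 = 7.967.
k_R/k_S = (8.36×10^11/4.76×10^15)·exp(7.967) = 1.756×10^-4 × 2884 = 0.506.
Since E_R < E_S, lowering the temperature improves selectivity toward R.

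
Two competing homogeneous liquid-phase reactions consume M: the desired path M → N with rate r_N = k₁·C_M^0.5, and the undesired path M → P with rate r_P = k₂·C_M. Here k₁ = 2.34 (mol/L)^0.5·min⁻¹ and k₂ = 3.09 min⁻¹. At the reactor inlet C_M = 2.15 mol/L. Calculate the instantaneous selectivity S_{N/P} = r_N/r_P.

0.516

S_{N/P} = r_N/r_P = (k₁·C_M^0.5)/(k₂·C_M) = (k₁/k₂)·C_M^-0.5.
= (2.34×2.150^0.5) / (3.09×2.150) = 3.431/6.643 = 0.516.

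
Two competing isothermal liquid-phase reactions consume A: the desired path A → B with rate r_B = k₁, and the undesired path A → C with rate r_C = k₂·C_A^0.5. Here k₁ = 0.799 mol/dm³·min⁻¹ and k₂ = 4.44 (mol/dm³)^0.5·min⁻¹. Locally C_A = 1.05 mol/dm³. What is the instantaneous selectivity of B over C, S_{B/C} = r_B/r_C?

0.176

S_{B/C} = r_B/r_C = (k₁)/(k₂·C_A^0.5) = (k₁/k₂)·C_A^-0.5.
= (0.799) / (4.44×1.050^0.5) = 0.7990/4.550 = 0.176.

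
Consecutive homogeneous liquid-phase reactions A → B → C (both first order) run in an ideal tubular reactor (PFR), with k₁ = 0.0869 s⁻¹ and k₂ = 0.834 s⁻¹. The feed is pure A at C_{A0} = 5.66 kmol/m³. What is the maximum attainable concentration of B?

0.453 kmol/m³

Evaluating C_B at τ_opt = ln(k₂/k₁)/(k₂−k₁) gives C_{B,max}/C_{A0} = (k₁/k₂)^[k₂/(k₂−k₁)].
= (0.0869/0.834)^(0.834/(0.834−0.0869)) = (0.1042)^(1.116) = 0.08010.
C_{B,max} = 0.08010×5.66 = 0.453 kmol/m³.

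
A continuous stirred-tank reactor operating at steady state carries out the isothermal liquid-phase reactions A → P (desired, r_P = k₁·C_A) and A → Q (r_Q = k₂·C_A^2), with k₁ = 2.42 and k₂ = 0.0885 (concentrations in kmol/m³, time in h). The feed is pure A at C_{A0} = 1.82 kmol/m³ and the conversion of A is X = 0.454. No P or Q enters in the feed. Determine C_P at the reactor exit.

0.797 kmol/m³

Exit C_A = C_{A0}(1−X) = 1.82×0.546 = 0.9937 kmol/m³.
In a CSTR the entire volume is at exit conditions, so r_P = 2.42×0.9937 = 2.405 and r_Q = 0.0885×0.9937^2 = 0.08739.
Fraction of consumed A going to P: r_P/(r_P+r_Q) = 0.9649.
C_P = 0.9649·C_{A0}·X = 0.9649×1.82×0.454 = 0.797 kmol/m³.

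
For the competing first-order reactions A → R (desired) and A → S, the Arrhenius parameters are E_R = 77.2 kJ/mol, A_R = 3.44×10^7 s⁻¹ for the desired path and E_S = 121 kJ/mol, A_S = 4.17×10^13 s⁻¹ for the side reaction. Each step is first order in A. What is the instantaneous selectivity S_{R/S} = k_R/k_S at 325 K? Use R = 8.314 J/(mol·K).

k_R/k_S = (A_R/A_S)·exp[−(E_R−E_S)/(RT)] = (A_R/A_S)·exp[(E_S−E_R)/(RT)].
(E_S−E_R)/(RT) = (121−77.2)×10³/(8.314×325) = 43800/2702 = 16.21.
k_R/k_S = (3.44×10^7/4.17×10^13)·exp(16.21) = 8.249×10^-7 × 1.096×10^7 = 9.04.

9.04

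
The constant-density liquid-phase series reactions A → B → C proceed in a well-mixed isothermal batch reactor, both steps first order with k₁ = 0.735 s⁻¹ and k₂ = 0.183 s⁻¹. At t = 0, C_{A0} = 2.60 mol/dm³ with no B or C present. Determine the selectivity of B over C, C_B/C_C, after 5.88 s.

The intermediate concentration in a first-order A→B→C sequence is C_B = k₁C_{A0}(e^(−k₁t) − e^(−k₂t))/(k₂−k₁).
e^(−k₁t) = e^(−0.735×5.88) = e^(−4.322) = 0.01328; e^(−k₂t) = e^(−1.076) = 0.3409.
C_B = 0.735×2.60/(0.183−0.735) × (0.01328−0.3409) = (-3.462)×(-0.3277) = 1.134 mol/dm³.
C_A = C_{A0}e^(−k₁t) = 0.03452 mol/dm³, so C_C = C_{A0}−C_A−C_B = 1.431 mol/dm³; C_B/C_C = 0.793.

0.793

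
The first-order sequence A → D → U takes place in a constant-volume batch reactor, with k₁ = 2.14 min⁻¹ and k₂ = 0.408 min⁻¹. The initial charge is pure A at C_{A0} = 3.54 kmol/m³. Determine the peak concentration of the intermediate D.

2.40 kmol/m³

For a first-order series the maximum intermediate yield is C_{D,max}/C_{A0} = (k₁/k₂)^[k₂/(k₂−k₁)].
= (2.14/0.408)^(0.408/(0.408−2.14)) = (5.245)^(-0.2356) = 0.6768.
C_{D,max} = 0.6768×3.54 = 2.40 kmol/m³.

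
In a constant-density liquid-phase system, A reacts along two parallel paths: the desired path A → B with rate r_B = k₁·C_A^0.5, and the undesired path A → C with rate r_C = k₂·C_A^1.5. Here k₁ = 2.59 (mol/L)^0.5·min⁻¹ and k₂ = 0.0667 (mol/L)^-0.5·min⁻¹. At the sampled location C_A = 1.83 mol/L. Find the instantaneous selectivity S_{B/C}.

21.2

S_{B/C} = r_B/r_C = (k₁·C_A^0.5)/(k₂·C_A^1.5) = (k₁/k₂)·C_A⁻¹.
= (2.59×1.830^0.5) / (0.0667×1.830^1.5) = 3.504/0.1651 = 21.2.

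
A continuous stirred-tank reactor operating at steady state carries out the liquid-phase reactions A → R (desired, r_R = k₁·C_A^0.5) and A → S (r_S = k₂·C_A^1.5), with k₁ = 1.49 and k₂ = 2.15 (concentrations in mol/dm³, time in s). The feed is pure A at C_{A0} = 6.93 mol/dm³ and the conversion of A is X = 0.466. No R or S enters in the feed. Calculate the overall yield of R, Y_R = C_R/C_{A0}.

0.0735

Exit C_A = C_{A0}(1−X) = 6.93×0.534 = 3.701 mol/dm³.
A CSTR operates uniformly at the exit composition, giving r_R = 2.866 and r_S = 15.31 (each k·C_A^n at C_A = 3.701).
Fraction of consumed A going to R: r_R/(r_R+r_S) = 0.1577.
C_R = 0.1577·C_{A0}·X = 0.1577×6.93×0.466 = 0.509 mol/dm³; Y_R = C_R/C_{A0} = 0.0735.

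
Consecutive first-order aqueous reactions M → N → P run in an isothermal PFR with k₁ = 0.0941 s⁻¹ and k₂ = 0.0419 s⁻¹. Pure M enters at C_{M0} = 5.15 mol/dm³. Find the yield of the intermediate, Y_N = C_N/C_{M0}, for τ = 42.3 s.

Solving the coupled first-order balances gives C_N(τ) = [k₁/(k₂−k₁)]·C_{M0}·(e^(−k₁τ) − e^(−k₂τ)).
e^(−k₁τ) = e^(−0.0941×42.3) = e^(−3.980) = 0.01868; e^(−k₂τ) = e^(−1.772) = 0.1699.
C_N = 0.0941×5.15/(0.0419−0.0941) × (0.01868−0.1699) = (-9.284)×(-0.1513) = 1.404 mol/dm³.
Y_N = C_N/C_{M0} = 1.404/5.15 = 0.273.

0.273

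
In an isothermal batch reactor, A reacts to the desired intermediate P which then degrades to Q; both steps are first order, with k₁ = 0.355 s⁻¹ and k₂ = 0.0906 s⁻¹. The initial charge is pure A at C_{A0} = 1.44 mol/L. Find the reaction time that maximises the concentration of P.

5.17 s

For first-order series the maximum of C_P occurs at t_opt = ln(k₂/k₁)/(k₂−k₁).
= ln(0.0906/0.355)/(0.0906−0.355) = ln(0.2552)/-0.2644 = -1.366/-0.2644 = 5.17 s.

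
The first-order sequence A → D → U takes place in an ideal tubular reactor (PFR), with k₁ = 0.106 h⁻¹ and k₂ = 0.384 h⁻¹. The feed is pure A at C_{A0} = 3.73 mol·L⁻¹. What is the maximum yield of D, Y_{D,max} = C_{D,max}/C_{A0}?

0.169

At the optimum, C_{D,max}/C_{A0} = (k₁/k₂)^[k₂/(k₂−k₁)].
= (0.106/0.384)^(0.384/(0.384−0.106)) = (0.2760)^(1.381) = 0.1690.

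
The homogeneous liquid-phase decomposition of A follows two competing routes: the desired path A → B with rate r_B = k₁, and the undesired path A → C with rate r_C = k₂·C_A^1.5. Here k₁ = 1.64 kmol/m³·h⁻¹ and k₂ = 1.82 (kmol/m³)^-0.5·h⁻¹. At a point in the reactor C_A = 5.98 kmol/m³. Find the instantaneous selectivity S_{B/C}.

S_{B/C} = r_B/r_C = (k₁)/(k₂·C_A^1.5) = (k₁/k₂)·C_A^-1.5.
= (1.64) / (1.82×5.980^1.5) = 1.640/26.61 = 0.0616.
The undesired path is higher order in A, so low C_A (CSTR or dilute feed) favours B.

0.0616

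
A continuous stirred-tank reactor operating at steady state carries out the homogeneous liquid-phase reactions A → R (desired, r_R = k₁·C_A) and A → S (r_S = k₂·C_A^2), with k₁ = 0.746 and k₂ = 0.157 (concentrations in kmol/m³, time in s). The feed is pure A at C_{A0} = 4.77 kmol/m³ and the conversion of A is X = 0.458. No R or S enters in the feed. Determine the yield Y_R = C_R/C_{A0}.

Exit C_A = C_{A0}(1−X) = 4.77×0.542 = 2.585 kmol/m³.
A CSTR operates uniformly at the exit composition, giving r_R = 1.929 and r_S = 1.049 (each k·C_A^n at C_A = 2.585).
Fraction of consumed A going to R: r_R/(r_R+r_S) = 0.6476.
C_R = 0.6476·C_{A0}·X = 0.6476×4.77×0.458 = 1.41 kmol/m³; Y_R = C_R/C_{A0} = 0.297.

0.297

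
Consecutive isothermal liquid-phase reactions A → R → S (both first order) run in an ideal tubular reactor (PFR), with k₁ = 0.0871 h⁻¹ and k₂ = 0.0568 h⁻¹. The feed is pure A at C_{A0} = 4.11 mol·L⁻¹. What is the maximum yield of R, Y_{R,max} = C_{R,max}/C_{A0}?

At the optimum, C_{R,max}/C_{A0} = (k₁/k₂)^[k₂/(k₂−k₁)].
= (0.0871/0.0568)^(0.0568/(0.0568−0.0871)) = (1.533)^(-1.875) = 0.4487.

0.449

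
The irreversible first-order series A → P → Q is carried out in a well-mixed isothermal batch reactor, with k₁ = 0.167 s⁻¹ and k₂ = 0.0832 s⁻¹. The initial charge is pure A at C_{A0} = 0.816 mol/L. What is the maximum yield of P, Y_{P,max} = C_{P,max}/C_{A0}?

For a first-order series the maximum intermediate yield is C_{P,max}/C_{A0} = (k₁/k₂)^[k₂/(k₂−k₁)].
= (0.167/0.0832)^(0.0832/(0.0832−0.167)) = (2.007)^(-0.9928) = 0.5007.

0.501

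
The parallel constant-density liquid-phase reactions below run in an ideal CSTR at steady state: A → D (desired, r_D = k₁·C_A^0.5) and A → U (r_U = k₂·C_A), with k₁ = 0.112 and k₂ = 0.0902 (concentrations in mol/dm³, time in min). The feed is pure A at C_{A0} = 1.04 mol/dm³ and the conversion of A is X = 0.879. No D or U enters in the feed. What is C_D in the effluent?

0.711 mol/dm³

Exit C_A = C_{A0}(1−X) = 1.04×0.121 = 0.1258 mol/dm³.
A CSTR operates uniformly at the exit composition, giving r_D = 0.03973 and r_U = 0.01135 (each k·C_A^n at C_A = 0.1258).
Fraction of consumed A going to D: r_D/(r_D+r_U) = 0.7778.
C_D = 0.7778·C_{A0}·X = 0.7778×1.04×0.879 = 0.711 mol/dm³.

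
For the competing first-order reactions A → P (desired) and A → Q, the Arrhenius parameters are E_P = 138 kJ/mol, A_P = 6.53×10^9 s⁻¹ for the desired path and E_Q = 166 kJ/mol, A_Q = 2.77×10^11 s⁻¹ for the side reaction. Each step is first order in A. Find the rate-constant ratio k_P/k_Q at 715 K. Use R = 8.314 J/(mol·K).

2.62

Since both paths have the same order in A, the concentration cancels and S_{P/Q} = k_P/k_Q = (A_P/A_Q)·exp[(E_Q−E_P)/(RT)].
(E_Q−E_P)/(RT) = (166−138)×10³/(8.314×715) = 28000/5945 = 4.710.
k_P/k_Q = (6.53×10^9/2.77×10^11)·exp(4.710) = 0.02357 × 111.1 = 2.62.
Since E_P < E_Q, lowering the temperature improves selectivity toward P.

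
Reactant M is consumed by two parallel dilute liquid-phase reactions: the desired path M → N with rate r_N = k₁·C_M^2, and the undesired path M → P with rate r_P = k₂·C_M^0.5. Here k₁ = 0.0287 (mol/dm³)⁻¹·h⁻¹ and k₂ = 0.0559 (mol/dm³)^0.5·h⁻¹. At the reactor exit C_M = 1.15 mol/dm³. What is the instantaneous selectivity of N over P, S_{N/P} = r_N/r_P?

0.633

S_{N/P} = r_N/r_P = (k₁·C_M^2)/(k₂·C_M^0.5) = (k₁/k₂)·C_M^1.5.
= (0.0287×1.150^2) / (0.0559×1.150^0.5) = 0.03796/0.05995 = 0.633.
Since the desired path is higher order in M, keeping C_M high (PFR or concentrated feed) favours N.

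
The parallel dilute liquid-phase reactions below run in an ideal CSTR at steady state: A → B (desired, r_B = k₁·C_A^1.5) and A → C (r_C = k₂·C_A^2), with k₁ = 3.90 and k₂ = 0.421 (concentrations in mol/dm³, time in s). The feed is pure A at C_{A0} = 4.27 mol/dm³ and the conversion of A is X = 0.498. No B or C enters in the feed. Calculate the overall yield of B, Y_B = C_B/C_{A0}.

0.430

Exit C_A = C_{A0}(1−X) = 4.27×0.502 = 2.144 mol/dm³.
A CSTR operates uniformly at the exit composition, giving r_B = 12.24 and r_C = 1.934 (each k·C_A^n at C_A = 2.144).
Fraction of consumed A going to B: r_B/(r_B+r_C) = 0.8635.
C_B = 0.8635·C_{A0}·X = 0.8635×4.27×0.498 = 1.84 mol/dm³; Y_B = C_B/C_{A0} = 0.430.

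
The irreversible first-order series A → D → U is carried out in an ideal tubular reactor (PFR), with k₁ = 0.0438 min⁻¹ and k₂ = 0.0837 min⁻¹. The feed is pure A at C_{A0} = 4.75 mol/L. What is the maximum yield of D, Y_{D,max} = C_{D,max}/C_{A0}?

For a first-order series the maximum intermediate yield is C_{D,max}/C_{A0} = (k₁/k₂)^[k₂/(k₂−k₁)].
= (0.0438/0.0837)^(0.0837/(0.0837−0.0438)) = (0.5233)^(2.098) = 0.2570.

0.257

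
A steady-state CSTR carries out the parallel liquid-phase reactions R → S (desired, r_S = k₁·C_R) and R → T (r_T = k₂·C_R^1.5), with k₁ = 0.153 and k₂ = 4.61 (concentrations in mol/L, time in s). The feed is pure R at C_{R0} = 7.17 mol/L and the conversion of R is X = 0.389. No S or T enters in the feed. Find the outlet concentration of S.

Exit C_R = C_{R0}(1−X) = 7.17×0.611 = 4.381 mol/L.
In a CSTR the entire volume is at exit conditions, so r_S = 0.153×4.381 = 0.6703 and r_T = 4.61×4.381^1.5 = 42.27.
Fraction of consumed R going to S: r_S/(r_S+r_T) = 0.01561.
C_S = 0.01561·C_{R0}·X = 0.01561×7.17×0.389 = 0.0435 mol/L.

0.0435 mol/L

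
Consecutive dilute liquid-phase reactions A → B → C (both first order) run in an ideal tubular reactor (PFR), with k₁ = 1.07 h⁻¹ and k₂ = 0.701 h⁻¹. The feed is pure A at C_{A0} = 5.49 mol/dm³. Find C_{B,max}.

At the optimum, C_{B,max}/C_{A0} = (k₁/k₂)^[k₂/(k₂−k₁)].
= (1.07/0.701)^(0.701/(0.701−1.07)) = (1.526)^(-1.900) = 0.4478.
C_{B,max} = 0.4478×5.49 = 2.46 mol/dm³.

2.46 mol/dm³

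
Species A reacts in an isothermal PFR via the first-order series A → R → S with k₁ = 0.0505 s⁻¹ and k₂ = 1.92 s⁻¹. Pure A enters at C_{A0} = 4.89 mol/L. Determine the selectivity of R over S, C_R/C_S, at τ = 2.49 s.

For first-order series with pure A initially, C_R(τ) = k₁C_{A0}/(k₂−k₁)·(e^(−k₁τ) − e^(−k₂τ)).
e^(−k₁τ) = e^(−0.0505×2.49) = e^(−0.1257) = 0.8818; e^(−k₂τ) = e^(−4.781) = 0.008389.
C_R = 0.0505×4.89/(1.92−0.0505) × (0.8818−0.008389) = 0.1321×0.8735 = 0.1154 mol/L.
C_A = C_{A0}e^(−k₁τ) = 4.312 mol/L, so C_S = C_{A0}−C_A−C_R = 0.4624 mol/L; C_R/C_S = 0.249.

0.249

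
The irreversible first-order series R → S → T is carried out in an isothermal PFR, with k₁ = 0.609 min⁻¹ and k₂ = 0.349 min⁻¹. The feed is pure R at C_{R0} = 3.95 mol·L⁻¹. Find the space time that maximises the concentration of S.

Setting dC_S/dτ = 0 gives τ_opt = ln(k₂/k₁)/(k₂−k₁).
= ln(0.349/0.609)/(0.349−0.609) = ln(0.5731)/-0.2600 = -0.5567/-0.2600 = 2.14 min.

2.14 min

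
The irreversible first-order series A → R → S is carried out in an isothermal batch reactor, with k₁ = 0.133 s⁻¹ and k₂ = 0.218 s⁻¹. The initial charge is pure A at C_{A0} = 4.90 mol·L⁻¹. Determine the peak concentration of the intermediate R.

For a first-order series the maximum intermediate yield is C_{R,max}/C_{A0} = (k₁/k₂)^[k₂/(k₂−k₁)].
= (0.133/0.218)^(0.218/(0.218−0.133)) = (0.6101)^(2.565) = 0.2816.
C_{R,max} = 0.2816×4.90 = 1.38 mol·L⁻¹.

1.38 mol·L⁻¹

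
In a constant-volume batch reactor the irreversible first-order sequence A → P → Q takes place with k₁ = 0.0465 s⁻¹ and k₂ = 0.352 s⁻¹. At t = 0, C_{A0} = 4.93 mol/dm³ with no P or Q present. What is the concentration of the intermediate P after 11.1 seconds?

0.433 mol/dm³

The intermediate concentration in a first-order A→B→C sequence is C_P = k₁C_{A0}(e^(−k₁t) − e^(−k₂t))/(k₂−k₁).
e^(−k₁t) = e^(−0.0465×11.1) = e^(−0.5161) = 0.5968; e^(−k₂t) = e^(−3.907) = 0.02010.
C_P = 0.0465×4.93/(0.352−0.0465) × (0.5968−0.02010) = 0.7504×0.5767 = 0.4328 mol/dm³.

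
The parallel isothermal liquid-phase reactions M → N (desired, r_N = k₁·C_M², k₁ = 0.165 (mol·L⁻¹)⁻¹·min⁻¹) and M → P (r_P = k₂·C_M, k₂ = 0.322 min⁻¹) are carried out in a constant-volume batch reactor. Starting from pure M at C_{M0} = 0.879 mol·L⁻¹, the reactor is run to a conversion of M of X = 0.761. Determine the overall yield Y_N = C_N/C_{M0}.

0.162

C_M = C_{M0}(1−X) = 0.2101 mol·L⁻¹.
Along a PFR/batch, dC_P/dC_M = −r_P/(r_N+r_P) = −k₂/(k₂+k₁·C_M).
Integrating from C_{M0} to C_M: C_P = (0.322/0.165)·ln[(0.322+0.165·0.879)/(0.322+0.165·0.210)] = 1.952·ln(0.4670/0.3567) = 0.5262 mol·L⁻¹.
Then C_N = (C_{M0}−C_M) − C_P = 0.6689 − 0.5262 = 0.1428 mol·L⁻¹.
Y_N = C_N/C_{M0} = 0.1428/0.879 = 0.162.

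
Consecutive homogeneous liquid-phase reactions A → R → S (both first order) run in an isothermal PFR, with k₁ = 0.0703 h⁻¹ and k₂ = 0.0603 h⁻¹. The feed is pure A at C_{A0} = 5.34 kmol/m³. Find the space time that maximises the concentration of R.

The intermediate peaks when r₁ = r₂, i.e. k₁e^(−k₁τ) = k₂e^(−k₂τ), giving τ_opt = ln(k₂/k₁)/(k₂−k₁).
= ln(0.0603/0.0703)/(0.0603−0.0703) = ln(0.8578)/-0.01000 = -0.1534/-0.01000 = 15.3 h.

15.3 h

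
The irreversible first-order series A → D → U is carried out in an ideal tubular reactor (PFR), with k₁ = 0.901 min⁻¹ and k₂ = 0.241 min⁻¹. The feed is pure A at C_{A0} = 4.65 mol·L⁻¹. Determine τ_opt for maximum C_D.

Setting dC_D/dτ = 0 gives τ_opt = ln(k₂/k₁)/(k₂−k₁).
= ln(0.241/0.901)/(0.241−0.901) = ln(0.2675)/-0.6600 = -1.319/-0.6600 = 2.00 min.

2.00 min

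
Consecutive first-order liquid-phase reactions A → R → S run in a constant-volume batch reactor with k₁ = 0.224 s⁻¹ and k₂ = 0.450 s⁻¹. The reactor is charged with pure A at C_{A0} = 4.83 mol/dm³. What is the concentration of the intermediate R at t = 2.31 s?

The intermediate concentration in a first-order A→B→C sequence is C_R = k₁C_{A0}(e^(−k₁t) − e^(−k₂t))/(k₂−k₁).
e^(−k₁t) = e^(−0.224×2.31) = e^(−0.5174) = 0.5960; e^(−k₂t) = e^(−1.040) = 0.3536.
C_R = 0.224×4.83/(0.450−0.224) × (0.5960−0.3536) = 4.787×0.2424 = 1.160 mol/dm³.

1.16 mol/dm³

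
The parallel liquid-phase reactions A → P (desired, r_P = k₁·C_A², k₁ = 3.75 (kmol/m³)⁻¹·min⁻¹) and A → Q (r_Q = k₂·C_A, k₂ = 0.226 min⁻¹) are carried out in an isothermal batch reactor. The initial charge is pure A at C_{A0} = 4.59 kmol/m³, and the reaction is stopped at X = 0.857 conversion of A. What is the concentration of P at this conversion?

3.82 kmol/m³

C_A = C_{A0}(1−X) = 0.6564 kmol/m³.
Along a PFR/batch, dC_Q/dC_A = −r_Q/(r_P+r_Q) = −k₂/(k₂+k₁·C_A).
Integrating from C_{A0} to C_A: C_Q = (0.226/3.75)·ln[(0.226+3.75·4.59)/(0.226+3.75·0.656)] = 0.06027·ln(17.44/2.687) = 0.1127 kmol/m³.
Then C_P = (C_{A0}−C_A) − C_Q = 3.934 − 0.1127 = 3.821 kmol/m³.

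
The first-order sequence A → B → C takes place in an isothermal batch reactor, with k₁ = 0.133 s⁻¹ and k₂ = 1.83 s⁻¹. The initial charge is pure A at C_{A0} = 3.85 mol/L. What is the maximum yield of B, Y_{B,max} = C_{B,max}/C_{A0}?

0.0592

Evaluating C_B at t_opt = ln(k₂/k₁)/(k₂−k₁) gives C_{B,max}/C_{A0} = (k₁/k₂)^[k₂/(k₂−k₁)].
= (0.133/1.83)^(1.83/(1.83−0.133)) = (0.07268)^(1.078) = 0.05918.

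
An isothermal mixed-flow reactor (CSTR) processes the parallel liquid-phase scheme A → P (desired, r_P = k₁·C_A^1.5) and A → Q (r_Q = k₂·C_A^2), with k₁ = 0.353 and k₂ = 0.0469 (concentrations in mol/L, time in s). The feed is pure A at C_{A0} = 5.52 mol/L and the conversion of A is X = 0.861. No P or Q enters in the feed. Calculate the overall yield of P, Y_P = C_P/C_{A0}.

Exit C_A = C_{A0}(1−X) = 5.52×0.139 = 0.7673 mol/L.
Rates in a CSTR are evaluated at the outlet concentration: r_P = 0.353×0.7673^1.5 = 0.2372, r_Q = 0.0469×0.7673^2 = 0.02761.
Fraction of consumed A going to P: r_P/(r_P+r_Q) = 0.8958.
C_P = 0.8958·C_{A0}·X = 0.8958×5.52×0.861 = 4.26 mol/L; Y_P = C_P/C_{A0} = 0.771.

0.771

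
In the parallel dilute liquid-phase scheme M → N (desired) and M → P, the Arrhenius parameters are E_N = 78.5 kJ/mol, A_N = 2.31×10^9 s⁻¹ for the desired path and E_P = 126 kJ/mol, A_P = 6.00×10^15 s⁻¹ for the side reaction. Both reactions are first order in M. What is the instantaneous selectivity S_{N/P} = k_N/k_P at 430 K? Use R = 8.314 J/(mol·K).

With equal orders, S_{N/P} = k_N/k_P = (A_N/A_P)·exp[(E_P−E_N)/(RT)].
(E_P−E_N)/(RT) = (126−78.5)×10³/(8.314×430) = 47500/3575 = 13.29.
k_N/k_P = (2.31×10^9/6.00×10^15)·exp(13.29) = 3.850×10^-7 × 5.893×10^5 = 0.227.
Since E_N < E_P, lowering the temperature improves selectivity toward N.

0.227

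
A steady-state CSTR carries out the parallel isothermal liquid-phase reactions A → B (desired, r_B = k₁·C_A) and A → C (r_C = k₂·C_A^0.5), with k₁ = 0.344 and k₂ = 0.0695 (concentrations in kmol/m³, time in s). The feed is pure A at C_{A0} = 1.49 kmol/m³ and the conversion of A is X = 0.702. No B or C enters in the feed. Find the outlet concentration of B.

0.803 kmol/m³

Exit C_A = C_{A0}(1−X) = 1.49×0.298 = 0.4440 kmol/m³.
A CSTR operates uniformly at the exit composition, giving r_B = 0.1527 and r_C = 0.04631 (each k·C_A^n at C_A = 0.4440).
Fraction of consumed A going to B: r_B/(r_B+r_C) = 0.7673.
C_B = 0.7673·C_{A0}·X = 0.7673×1.49×0.702 = 0.803 kmol/m³.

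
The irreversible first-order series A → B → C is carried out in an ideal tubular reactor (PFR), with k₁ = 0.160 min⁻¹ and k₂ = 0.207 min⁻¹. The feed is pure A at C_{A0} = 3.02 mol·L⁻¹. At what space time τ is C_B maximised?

5.48 min

Setting dC_B/dτ = 0 gives τ_opt = ln(k₂/k₁)/(k₂−k₁).
= ln(0.207/0.160)/(0.207−0.160) = ln(1.294)/0.04700 = 0.2575/0.04700 = 5.48 min.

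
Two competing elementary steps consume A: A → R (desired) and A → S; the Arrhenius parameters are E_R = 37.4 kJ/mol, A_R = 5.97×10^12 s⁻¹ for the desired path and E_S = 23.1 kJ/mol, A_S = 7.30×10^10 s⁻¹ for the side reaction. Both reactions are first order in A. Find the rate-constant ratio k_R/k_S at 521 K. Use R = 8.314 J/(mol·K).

3.01

k_R/k_S = (A_R/A_S)·exp[−(E_R−E_S)/(RT)] = (A_R/A_S)·exp[(E_S−E_R)/(RT)].
(E_S−E_R)/(RT) = (23.1−37.4)×10³/(8.314×521) = -14300/4332 = -3.301.
k_R/k_S = (5.97×10^12/7.30×10^10)·exp(-3.301) = 81.78 × 0.03683 = 3.01.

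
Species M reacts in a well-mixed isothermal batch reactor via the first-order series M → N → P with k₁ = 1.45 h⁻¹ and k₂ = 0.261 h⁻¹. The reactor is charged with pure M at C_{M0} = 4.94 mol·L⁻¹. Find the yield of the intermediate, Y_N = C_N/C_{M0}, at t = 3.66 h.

0.463

For first-order series with pure M initially, C_N(t) = k₁C_{M0}/(k₂−k₁)·(e^(−k₁t) − e^(−k₂t)).
e^(−k₁t) = e^(−1.45×3.66) = e^(−5.307) = 0.004957; e^(−k₂t) = e^(−0.9553) = 0.3847.
C_N = 1.45×4.94/(0.261−1.45) × (0.004957−0.3847) = (-6.024)×(-0.3798) = 2.288 mol·L⁻¹.
Y_N = C_N/C_{M0} = 2.288/4.94 = 0.463.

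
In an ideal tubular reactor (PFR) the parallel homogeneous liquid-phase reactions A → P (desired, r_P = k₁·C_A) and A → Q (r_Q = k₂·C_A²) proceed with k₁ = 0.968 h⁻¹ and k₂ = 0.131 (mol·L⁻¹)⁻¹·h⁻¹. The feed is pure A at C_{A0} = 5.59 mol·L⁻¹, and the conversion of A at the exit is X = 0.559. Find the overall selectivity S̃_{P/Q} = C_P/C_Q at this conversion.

C_A = C_{A0}(1−X) = 2.465 mol·L⁻¹.
Along a PFR/batch, dC_P/dC_A = −r_P/(r_P+r_Q) = −k₁/(k₁+k₂·C_A).
Integrating from C_{A0} to C_A: C_P = (0.968/0.131)·ln[(0.968+0.131·5.59)/(0.968+0.131·2.47)] = 7.389·ln(1.700/1.291) = 2.035 mol·L⁻¹.
C_Q = (C_{A0}−C_A)−C_P = 1.090 mol·L⁻¹; S̃_{P/Q} = 2.035/1.090 = 1.87.

1.87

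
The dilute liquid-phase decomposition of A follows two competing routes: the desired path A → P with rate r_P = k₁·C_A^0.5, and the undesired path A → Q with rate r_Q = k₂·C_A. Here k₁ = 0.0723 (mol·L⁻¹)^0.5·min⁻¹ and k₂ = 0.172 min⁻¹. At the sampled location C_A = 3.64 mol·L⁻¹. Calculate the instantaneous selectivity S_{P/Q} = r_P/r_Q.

S_{P/Q} = r_P/r_Q = (k₁·C_A^0.5)/(k₂·C_A) = (k₁/k₂)·C_A^-0.5.
= (0.0723×3.640^0.5) / (0.172×3.640) = 0.1379/0.6261 = 0.220.
The undesired path is higher order in A, so low C_A (CSTR or dilute feed) favours P.

0.220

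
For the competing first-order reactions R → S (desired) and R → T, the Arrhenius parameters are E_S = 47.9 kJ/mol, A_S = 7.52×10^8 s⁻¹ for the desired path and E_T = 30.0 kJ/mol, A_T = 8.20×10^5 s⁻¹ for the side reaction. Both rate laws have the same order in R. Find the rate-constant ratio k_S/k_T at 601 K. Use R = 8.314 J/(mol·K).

25.5

With equal orders, S_{S/T} = k_S/k_T = (A_S/A_T)·exp[(E_T−E_S)/(RT)].
(E_T−E_S)/(RT) = (30.0−47.9)×10³/(8.314×601) = -17900/4997 = -3.582.
k_S/k_T = (7.52×10^8/8.20×10^5)·exp(-3.582) = 917.1 × 0.02781 = 25.5.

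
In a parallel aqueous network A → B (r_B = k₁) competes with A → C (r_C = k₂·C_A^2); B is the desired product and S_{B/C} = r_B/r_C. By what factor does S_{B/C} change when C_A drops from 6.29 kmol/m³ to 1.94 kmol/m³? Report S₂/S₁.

S_{B/C} = (k₁/k₂)·C_A^-2, so S₂/S₁ = (C_{A,2}/C_{A,1})^-2.
= (1.94/6.29)^(-2) = (0.3084)^(-2) = 10.5.
Selectivity toward B rises as C_A falls — low-concentration operation is favoured.

10.5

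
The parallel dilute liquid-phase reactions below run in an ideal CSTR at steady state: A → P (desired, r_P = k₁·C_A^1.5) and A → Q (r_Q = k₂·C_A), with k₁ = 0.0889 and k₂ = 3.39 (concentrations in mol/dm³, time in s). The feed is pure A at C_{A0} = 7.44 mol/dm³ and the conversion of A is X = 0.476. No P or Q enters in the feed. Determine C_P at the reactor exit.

0.174 mol/dm³

Exit C_A = C_{A0}(1−X) = 7.44×0.524 = 3.899 mol/dm³.
A CSTR operates uniformly at the exit composition, giving r_P = 0.6843 and r_Q = 13.22 (each k·C_A^n at C_A = 3.899).
Fraction of consumed A going to P: r_P/(r_P+r_Q) = 0.04923.
C_P = 0.04923·C_{A0}·X = 0.04923×7.44×0.476 = 0.174 mol/dm³.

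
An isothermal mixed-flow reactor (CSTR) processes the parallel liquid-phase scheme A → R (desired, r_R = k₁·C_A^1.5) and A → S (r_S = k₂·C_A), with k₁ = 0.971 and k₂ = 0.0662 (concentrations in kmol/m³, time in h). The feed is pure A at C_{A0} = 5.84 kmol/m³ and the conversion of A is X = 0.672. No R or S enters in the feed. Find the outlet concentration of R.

3.74 kmol/m³

Exit C_A = C_{A0}(1−X) = 5.84×0.328 = 1.916 kmol/m³.
A CSTR operates uniformly at the exit composition, giving r_R = 2.574 and r_S = 0.1268 (each k·C_A^n at C_A = 1.916).
Fraction of consumed A going to R: r_R/(r_R+r_S) = 0.9531.
C_R = 0.9531·C_{A0}·X = 0.9531×5.84×0.672 = 3.74 kmol/m³.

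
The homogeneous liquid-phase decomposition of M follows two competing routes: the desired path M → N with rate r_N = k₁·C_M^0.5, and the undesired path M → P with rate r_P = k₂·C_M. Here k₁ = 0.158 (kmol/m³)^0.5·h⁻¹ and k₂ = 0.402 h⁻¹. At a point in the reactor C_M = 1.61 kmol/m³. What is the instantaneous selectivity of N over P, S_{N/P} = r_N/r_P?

S_{N/P} = r_N/r_P = (k₁·C_M^0.5)/(k₂·C_M) = (k₁/k₂)·C_M^-0.5.
= (0.158×1.610^0.5) / (0.402×1.610) = 0.2005/0.6472 = 0.310.

0.310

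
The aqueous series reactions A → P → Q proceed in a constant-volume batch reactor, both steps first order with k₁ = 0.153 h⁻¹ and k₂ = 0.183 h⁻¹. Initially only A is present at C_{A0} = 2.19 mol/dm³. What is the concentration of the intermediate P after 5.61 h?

0.733 mol/dm³

Solving the coupled first-order balances gives C_P(t) = [k₁/(k₂−k₁)]·C_{A0}·(e^(−k₁t) − e^(−k₂t)).
e^(−k₁t) = e^(−0.153×5.61) = e^(−0.8583) = 0.4239; e^(−k₂t) = e^(−1.027) = 0.3582.
C_P = 0.153×2.19/(0.183−0.153) × (0.4239−0.3582) = 11.17×0.06566 = 0.7333 mol/dm³.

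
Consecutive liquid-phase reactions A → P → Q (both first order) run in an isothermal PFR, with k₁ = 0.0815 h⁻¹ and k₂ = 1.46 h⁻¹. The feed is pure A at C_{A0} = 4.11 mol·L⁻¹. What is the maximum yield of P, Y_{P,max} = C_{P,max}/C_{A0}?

Evaluating C_P at τ_opt = ln(k₂/k₁)/(k₂−k₁) gives C_{P,max}/C_{A0} = (k₁/k₂)^[k₂/(k₂−k₁)].
= (0.0815/1.46)^(1.46/(1.46−0.0815)) = (0.05582)^(1.059) = 0.04707.

0.0471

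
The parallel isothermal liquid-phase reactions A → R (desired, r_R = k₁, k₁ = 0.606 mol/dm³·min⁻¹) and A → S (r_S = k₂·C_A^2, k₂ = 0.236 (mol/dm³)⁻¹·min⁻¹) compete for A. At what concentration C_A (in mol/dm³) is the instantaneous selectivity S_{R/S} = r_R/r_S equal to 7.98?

S_{R/S} = (k₁/k₂)·C_A^-2 ⇒ C_A = (S·k₂/k₁)^(-0.5).
= (7.98×0.236/0.606)^(-0.5) = (3.108)^(-0.5) = 0.567 mol/dm³.

0.567 mol/dm³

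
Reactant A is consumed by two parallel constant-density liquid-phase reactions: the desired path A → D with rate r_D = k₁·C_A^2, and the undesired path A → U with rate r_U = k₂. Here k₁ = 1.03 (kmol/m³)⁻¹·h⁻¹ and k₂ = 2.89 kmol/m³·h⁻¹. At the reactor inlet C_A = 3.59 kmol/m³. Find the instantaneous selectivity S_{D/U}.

4.59

S_{D/U} = r_D/r_U = (k₁·C_A^2)/(k₂) = (k₁/k₂)·C_A^2.
= (1.03×3.590^2) / (2.89) = 13.27/2.890 = 4.59.
Since the desired path is higher order in A, keeping C_A high (PFR or concentrated feed) favours D.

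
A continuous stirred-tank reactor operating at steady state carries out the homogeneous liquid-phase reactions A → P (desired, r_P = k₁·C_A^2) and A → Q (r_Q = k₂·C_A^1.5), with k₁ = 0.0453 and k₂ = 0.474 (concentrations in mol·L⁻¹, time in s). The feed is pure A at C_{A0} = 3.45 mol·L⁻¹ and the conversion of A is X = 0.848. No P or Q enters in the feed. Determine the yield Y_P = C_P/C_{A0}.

Exit C_A = C_{A0}(1−X) = 3.45×0.152 = 0.5244 mol·L⁻¹.
A CSTR operates uniformly at the exit composition, giving r_P = 0.01246 and r_Q = 0.1800 (each k·C_A^n at C_A = 0.5244).
Fraction of consumed A going to P: r_P/(r_P+r_Q) = 0.06473.
C_P = 0.06473·C_{A0}·X = 0.06473×3.45×0.848 = 0.189 mol·L⁻¹; Y_P = C_P/C_{A0} = 0.0549.

0.0549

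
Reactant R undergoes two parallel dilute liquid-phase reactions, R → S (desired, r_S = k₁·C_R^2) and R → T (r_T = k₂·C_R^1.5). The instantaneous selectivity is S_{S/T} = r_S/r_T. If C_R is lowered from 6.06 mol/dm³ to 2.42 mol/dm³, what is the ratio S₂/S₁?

S_{S/T} = (k₁/k₂)·C_R^0.5, so S₂/S₁ = (C_{R,2}/C_{R,1})^0.5.
= (2.42/6.06)^0.5 = (0.3993)^0.5 = 0.632.
Selectivity toward S falls as C_R falls — high-concentration operation is favoured.

0.632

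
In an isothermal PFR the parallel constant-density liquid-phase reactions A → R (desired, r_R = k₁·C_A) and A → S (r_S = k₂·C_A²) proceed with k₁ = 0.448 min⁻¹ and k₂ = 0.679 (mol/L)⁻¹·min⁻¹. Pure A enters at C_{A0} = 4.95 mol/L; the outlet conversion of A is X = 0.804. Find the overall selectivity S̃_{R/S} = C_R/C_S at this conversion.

0.258

C_A = C_{A0}(1−X) = 0.9702 mol/L.
Along a PFR/batch, dC_R/dC_A = −r_R/(r_R+r_S) = −k₁/(k₁+k₂·C_A).
Integrating from C_{A0} to C_A: C_R = (0.448/0.679)·ln[(0.448+0.679·4.95)/(0.448+0.679·0.970)] = 0.6598·ln(3.809/1.107) = 0.8155 mol/L.
C_S = (C_{A0}−C_A)−C_R = 3.164 mol/L; S̃_{R/S} = 0.8155/3.164 = 0.258.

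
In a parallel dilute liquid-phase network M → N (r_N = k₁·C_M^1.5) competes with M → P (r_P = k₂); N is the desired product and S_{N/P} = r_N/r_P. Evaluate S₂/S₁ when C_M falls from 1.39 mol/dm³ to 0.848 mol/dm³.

0.477

S_{N/P} = (k₁/k₂)·C_M^1.5, so S₂/S₁ = (C_{M,2}/C_{M,1})^1.5.
= (0.848/1.39)^1.5 = (0.6101)^1.5 = 0.477.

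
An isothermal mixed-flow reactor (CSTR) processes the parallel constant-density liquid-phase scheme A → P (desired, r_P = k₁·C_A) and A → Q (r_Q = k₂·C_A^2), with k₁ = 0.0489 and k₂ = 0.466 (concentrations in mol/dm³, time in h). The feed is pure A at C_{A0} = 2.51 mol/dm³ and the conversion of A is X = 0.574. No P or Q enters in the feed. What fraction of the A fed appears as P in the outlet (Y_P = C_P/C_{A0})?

Exit C_A = C_{A0}(1−X) = 2.51×0.426 = 1.069 mol/dm³.
In a CSTR the entire volume is at exit conditions, so r_P = 0.0489×1.069 = 0.05229 and r_Q = 0.466×1.069^2 = 0.5328.
Fraction of consumed A going to P: r_P/(r_P+r_Q) = 0.08937.
C_P = 0.08937·C_{A0}·X = 0.08937×2.51×0.574 = 0.129 mol/dm³; Y_P = C_P/C_{A0} = 0.0513.

0.0513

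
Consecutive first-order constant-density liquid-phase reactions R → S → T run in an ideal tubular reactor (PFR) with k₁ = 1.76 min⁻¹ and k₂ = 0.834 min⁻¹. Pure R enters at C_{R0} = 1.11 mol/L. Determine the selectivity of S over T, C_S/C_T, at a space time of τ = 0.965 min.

1.59

The intermediate concentration in a first-order A→B→C sequence is C_S = k₁C_{R0}(e^(−k₁τ) − e^(−k₂τ))/(k₂−k₁).
e^(−k₁τ) = e^(−1.76×0.965) = e^(−1.698) = 0.1830; e^(−k₂τ) = e^(−0.8048) = 0.4472.
C_S = 1.76×1.11/(0.834−1.76) × (0.1830−0.4472) = (-2.110)×(-0.2642) = 0.5574 mol/L.
C_R = C_{R0}e^(−k₁τ) = 0.2031 mol/L, so C_T = C_{R0}−C_R−C_S = 0.3495 mol/L; C_S/C_T = 1.59.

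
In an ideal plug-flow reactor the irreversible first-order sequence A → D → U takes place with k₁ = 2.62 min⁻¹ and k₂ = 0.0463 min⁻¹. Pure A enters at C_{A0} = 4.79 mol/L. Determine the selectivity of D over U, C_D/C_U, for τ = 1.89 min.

13.7

The intermediate concentration in a first-order A→B→C sequence is C_D = k₁C_{A0}(e^(−k₁τ) − e^(−k₂τ))/(k₂−k₁).
e^(−k₁τ) = e^(−2.62×1.89) = e^(−4.952) = 0.007071; e^(−k₂τ) = e^(−0.08751) = 0.9162.
C_D = 2.62×4.79/(0.0463−2.62) × (0.007071−0.9162) = (-4.876)×(-0.9091) = 4.433 mol/L.
C_A = C_{A0}e^(−k₁τ) = 0.03387 mol/L, so C_U = C_{A0}−C_A−C_D = 0.3230 mol/L; C_D/C_U = 13.7.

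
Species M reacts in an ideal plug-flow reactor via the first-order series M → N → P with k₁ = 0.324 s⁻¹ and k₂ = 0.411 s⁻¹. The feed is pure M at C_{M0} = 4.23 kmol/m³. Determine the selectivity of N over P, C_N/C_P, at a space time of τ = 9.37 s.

0.117

The intermediate concentration in a first-order A→B→C sequence is C_N = k₁C_{M0}(e^(−k₁τ) − e^(−k₂τ))/(k₂−k₁).
e^(−k₁τ) = e^(−0.324×9.37) = e^(−3.036) = 0.04803; e^(−k₂τ) = e^(−3.851) = 0.02126.
C_N = 0.324×4.23/(0.411−0.324) × (0.04803−0.02126) = 15.75×0.02678 = 0.4218 kmol/m³.
C_M = C_{M0}e^(−k₁τ) = 0.2032 kmol/m³, so C_P = C_{M0}−C_M−C_N = 3.605 kmol/m³; C_N/C_P = 0.117.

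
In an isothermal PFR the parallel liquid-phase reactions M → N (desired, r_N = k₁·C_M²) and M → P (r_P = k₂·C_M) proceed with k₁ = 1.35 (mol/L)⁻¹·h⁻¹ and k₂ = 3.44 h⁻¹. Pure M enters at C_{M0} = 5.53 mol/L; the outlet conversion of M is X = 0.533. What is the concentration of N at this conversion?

1.79 mol/L

C_M = C_{M0}(1−X) = 2.583 mol/L.
Along a PFR/batch, dC_P/dC_M = −r_P/(r_N+r_P) = −k₂/(k₂+k₁·C_M).
Integrating from C_{M0} to C_M: C_P = (3.44/1.35)·ln[(3.44+1.35·5.53)/(3.44+1.35·2.58)] = 2.548·ln(10.91/6.926) = 1.157 mol/L.
Then C_N = (C_{M0}−C_M) − C_P = 2.947 − 1.157 = 1.791 mol/L.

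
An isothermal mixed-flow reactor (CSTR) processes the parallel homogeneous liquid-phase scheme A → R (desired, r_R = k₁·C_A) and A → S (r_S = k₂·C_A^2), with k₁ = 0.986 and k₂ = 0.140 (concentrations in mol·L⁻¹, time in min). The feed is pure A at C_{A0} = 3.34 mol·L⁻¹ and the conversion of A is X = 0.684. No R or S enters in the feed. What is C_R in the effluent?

Exit C_A = C_{A0}(1−X) = 3.34×0.316 = 1.055 mol·L⁻¹.
A CSTR operates uniformly at the exit composition, giving r_R = 1.041 and r_S = 0.1560 (each k·C_A^n at C_A = 1.055).
Fraction of consumed A going to R: r_R/(r_R+r_S) = 0.8697.
C_R = 0.8697·C_{A0}·X = 0.8697×3.34×0.684 = 1.99 mol·L⁻¹.

1.99 mol·L⁻¹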